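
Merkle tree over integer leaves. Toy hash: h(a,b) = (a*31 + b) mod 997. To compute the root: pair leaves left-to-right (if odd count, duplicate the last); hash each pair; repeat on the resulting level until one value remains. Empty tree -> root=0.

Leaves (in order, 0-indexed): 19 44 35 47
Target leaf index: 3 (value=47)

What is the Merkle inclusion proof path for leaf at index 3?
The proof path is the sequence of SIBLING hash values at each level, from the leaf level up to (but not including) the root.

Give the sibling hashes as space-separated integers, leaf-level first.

Answer: 35 633

Derivation:
L0 (leaves): [19, 44, 35, 47], target index=3
L1: h(19,44)=(19*31+44)%997=633 [pair 0] h(35,47)=(35*31+47)%997=135 [pair 1] -> [633, 135]
  Sibling for proof at L0: 35
L2: h(633,135)=(633*31+135)%997=815 [pair 0] -> [815]
  Sibling for proof at L1: 633
Root: 815
Proof path (sibling hashes from leaf to root): [35, 633]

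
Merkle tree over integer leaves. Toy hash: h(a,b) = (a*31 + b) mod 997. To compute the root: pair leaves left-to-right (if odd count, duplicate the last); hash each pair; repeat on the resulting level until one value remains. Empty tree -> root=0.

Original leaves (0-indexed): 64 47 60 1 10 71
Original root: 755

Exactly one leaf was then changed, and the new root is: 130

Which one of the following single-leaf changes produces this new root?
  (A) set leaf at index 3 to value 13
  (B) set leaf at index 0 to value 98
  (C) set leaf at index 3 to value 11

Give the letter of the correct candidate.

Original leaves: [64, 47, 60, 1, 10, 71]
Target new root: 130
Try each candidate change and compute the resulting root:
Candidate A: set leaf[3] = 13 -> leaves = [64, 47, 60, 13, 10, 71]
  L0: [64, 47, 60, 13, 10, 71]
  L1: h(64,47)=(64*31+47)%997=37 h(60,13)=(60*31+13)%997=876 h(10,71)=(10*31+71)%997=381 -> [37, 876, 381]
  L2: h(37,876)=(37*31+876)%997=29 h(381,381)=(381*31+381)%997=228 -> [29, 228]
  L3: h(29,228)=(29*31+228)%997=130 -> [130]
  root = 130 == target 130  ** MATCH **
Candidate B: set leaf[0] = 98 -> leaves = [98, 47, 60, 1, 10, 71]
  L0: [98, 47, 60, 1, 10, 71]
  L1: h(98,47)=(98*31+47)%997=94 h(60,1)=(60*31+1)%997=864 h(10,71)=(10*31+71)%997=381 -> [94, 864, 381]
  L2: h(94,864)=(94*31+864)%997=787 h(381,381)=(381*31+381)%997=228 -> [787, 228]
  L3: h(787,228)=(787*31+228)%997=697 -> [697]
  root = 697 != target 130
Candidate C: set leaf[3] = 11 -> leaves = [64, 47, 60, 11, 10, 71]
  L0: [64, 47, 60, 11, 10, 71]
  L1: h(64,47)=(64*31+47)%997=37 h(60,11)=(60*31+11)%997=874 h(10,71)=(10*31+71)%997=381 -> [37, 874, 381]
  L2: h(37,874)=(37*31+874)%997=27 h(381,381)=(381*31+381)%997=228 -> [27, 228]
  L3: h(27,228)=(27*31+228)%997=68 -> [68]
  root = 68 != target 130
Candidate A produces the target root.

Answer: A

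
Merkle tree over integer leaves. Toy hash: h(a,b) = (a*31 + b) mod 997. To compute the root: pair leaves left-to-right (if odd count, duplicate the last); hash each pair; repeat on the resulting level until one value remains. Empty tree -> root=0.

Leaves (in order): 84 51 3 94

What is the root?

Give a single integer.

Answer: 738

Derivation:
L0: [84, 51, 3, 94]
L1: h(84,51)=(84*31+51)%997=661 h(3,94)=(3*31+94)%997=187 -> [661, 187]
L2: h(661,187)=(661*31+187)%997=738 -> [738]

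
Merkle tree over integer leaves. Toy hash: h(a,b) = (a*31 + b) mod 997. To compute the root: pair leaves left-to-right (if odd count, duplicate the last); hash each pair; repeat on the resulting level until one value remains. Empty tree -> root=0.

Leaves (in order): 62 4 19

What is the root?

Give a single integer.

L0: [62, 4, 19]
L1: h(62,4)=(62*31+4)%997=929 h(19,19)=(19*31+19)%997=608 -> [929, 608]
L2: h(929,608)=(929*31+608)%997=494 -> [494]

Answer: 494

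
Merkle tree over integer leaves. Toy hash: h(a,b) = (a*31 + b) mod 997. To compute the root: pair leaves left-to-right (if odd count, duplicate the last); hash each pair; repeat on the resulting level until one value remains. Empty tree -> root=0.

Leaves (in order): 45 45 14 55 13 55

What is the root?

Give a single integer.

Answer: 906

Derivation:
L0: [45, 45, 14, 55, 13, 55]
L1: h(45,45)=(45*31+45)%997=443 h(14,55)=(14*31+55)%997=489 h(13,55)=(13*31+55)%997=458 -> [443, 489, 458]
L2: h(443,489)=(443*31+489)%997=264 h(458,458)=(458*31+458)%997=698 -> [264, 698]
L3: h(264,698)=(264*31+698)%997=906 -> [906]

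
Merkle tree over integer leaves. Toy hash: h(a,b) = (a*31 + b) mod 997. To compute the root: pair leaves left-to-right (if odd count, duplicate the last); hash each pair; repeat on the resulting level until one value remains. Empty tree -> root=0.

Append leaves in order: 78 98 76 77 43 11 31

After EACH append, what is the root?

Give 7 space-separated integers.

Answer: 78 522 668 669 963 936 584

Derivation:
After append 78 (leaves=[78]):
  L0: [78]
  root=78
After append 98 (leaves=[78, 98]):
  L0: [78, 98]
  L1: h(78,98)=(78*31+98)%997=522 -> [522]
  root=522
After append 76 (leaves=[78, 98, 76]):
  L0: [78, 98, 76]
  L1: h(78,98)=(78*31+98)%997=522 h(76,76)=(76*31+76)%997=438 -> [522, 438]
  L2: h(522,438)=(522*31+438)%997=668 -> [668]
  root=668
After append 77 (leaves=[78, 98, 76, 77]):
  L0: [78, 98, 76, 77]
  L1: h(78,98)=(78*31+98)%997=522 h(76,77)=(76*31+77)%997=439 -> [522, 439]
  L2: h(522,439)=(522*31+439)%997=669 -> [669]
  root=669
After append 43 (leaves=[78, 98, 76, 77, 43]):
  L0: [78, 98, 76, 77, 43]
  L1: h(78,98)=(78*31+98)%997=522 h(76,77)=(76*31+77)%997=439 h(43,43)=(43*31+43)%997=379 -> [522, 439, 379]
  L2: h(522,439)=(522*31+439)%997=669 h(379,379)=(379*31+379)%997=164 -> [669, 164]
  L3: h(669,164)=(669*31+164)%997=963 -> [963]
  root=963
After append 11 (leaves=[78, 98, 76, 77, 43, 11]):
  L0: [78, 98, 76, 77, 43, 11]
  L1: h(78,98)=(78*31+98)%997=522 h(76,77)=(76*31+77)%997=439 h(43,11)=(43*31+11)%997=347 -> [522, 439, 347]
  L2: h(522,439)=(522*31+439)%997=669 h(347,347)=(347*31+347)%997=137 -> [669, 137]
  L3: h(669,137)=(669*31+137)%997=936 -> [936]
  root=936
After append 31 (leaves=[78, 98, 76, 77, 43, 11, 31]):
  L0: [78, 98, 76, 77, 43, 11, 31]
  L1: h(78,98)=(78*31+98)%997=522 h(76,77)=(76*31+77)%997=439 h(43,11)=(43*31+11)%997=347 h(31,31)=(31*31+31)%997=992 -> [522, 439, 347, 992]
  L2: h(522,439)=(522*31+439)%997=669 h(347,992)=(347*31+992)%997=782 -> [669, 782]
  L3: h(669,782)=(669*31+782)%997=584 -> [584]
  root=584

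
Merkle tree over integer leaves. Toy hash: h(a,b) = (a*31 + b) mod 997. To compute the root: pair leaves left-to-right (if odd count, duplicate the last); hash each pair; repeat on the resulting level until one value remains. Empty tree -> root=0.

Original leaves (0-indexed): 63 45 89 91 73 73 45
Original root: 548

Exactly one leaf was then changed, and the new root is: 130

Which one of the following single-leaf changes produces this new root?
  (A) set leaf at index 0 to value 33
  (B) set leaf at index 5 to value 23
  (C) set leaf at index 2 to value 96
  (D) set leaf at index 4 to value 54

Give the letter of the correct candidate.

Original leaves: [63, 45, 89, 91, 73, 73, 45]
Target new root: 130
Try each candidate change and compute the resulting root:
Candidate A: set leaf[0] = 33 -> leaves = [33, 45, 89, 91, 73, 73, 45]
  L0: [33, 45, 89, 91, 73, 73, 45]
  L1: h(33,45)=(33*31+45)%997=71 h(89,91)=(89*31+91)%997=856 h(73,73)=(73*31+73)%997=342 h(45,45)=(45*31+45)%997=443 -> [71, 856, 342, 443]
  L2: h(71,856)=(71*31+856)%997=66 h(342,443)=(342*31+443)%997=78 -> [66, 78]
  L3: h(66,78)=(66*31+78)%997=130 -> [130]
  root = 130 == target 130  ** MATCH **
Candidate B: set leaf[5] = 23 -> leaves = [63, 45, 89, 91, 73, 23, 45]
  L0: [63, 45, 89, 91, 73, 23, 45]
  L1: h(63,45)=(63*31+45)%997=4 h(89,91)=(89*31+91)%997=856 h(73,23)=(73*31+23)%997=292 h(45,45)=(45*31+45)%997=443 -> [4, 856, 292, 443]
  L2: h(4,856)=(4*31+856)%997=980 h(292,443)=(292*31+443)%997=522 -> [980, 522]
  L3: h(980,522)=(980*31+522)%997=992 -> [992]
  root = 992 != target 130
Candidate C: set leaf[2] = 96 -> leaves = [63, 45, 96, 91, 73, 73, 45]
  L0: [63, 45, 96, 91, 73, 73, 45]
  L1: h(63,45)=(63*31+45)%997=4 h(96,91)=(96*31+91)%997=76 h(73,73)=(73*31+73)%997=342 h(45,45)=(45*31+45)%997=443 -> [4, 76, 342, 443]
  L2: h(4,76)=(4*31+76)%997=200 h(342,443)=(342*31+443)%997=78 -> [200, 78]
  L3: h(200,78)=(200*31+78)%997=296 -> [296]
  root = 296 != target 130
Candidate D: set leaf[4] = 54 -> leaves = [63, 45, 89, 91, 54, 73, 45]
  L0: [63, 45, 89, 91, 54, 73, 45]
  L1: h(63,45)=(63*31+45)%997=4 h(89,91)=(89*31+91)%997=856 h(54,73)=(54*31+73)%997=750 h(45,45)=(45*31+45)%997=443 -> [4, 856, 750, 443]
  L2: h(4,856)=(4*31+856)%997=980 h(750,443)=(750*31+443)%997=762 -> [980, 762]
  L3: h(980,762)=(980*31+762)%997=235 -> [235]
  root = 235 != target 130
Candidate A produces the target root.

Answer: A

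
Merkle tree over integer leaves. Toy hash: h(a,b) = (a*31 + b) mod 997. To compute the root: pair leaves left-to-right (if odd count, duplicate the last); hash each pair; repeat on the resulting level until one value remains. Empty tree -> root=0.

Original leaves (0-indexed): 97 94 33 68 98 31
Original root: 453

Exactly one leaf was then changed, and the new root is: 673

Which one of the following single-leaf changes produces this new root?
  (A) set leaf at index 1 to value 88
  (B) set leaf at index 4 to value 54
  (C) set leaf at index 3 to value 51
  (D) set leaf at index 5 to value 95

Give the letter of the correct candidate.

Original leaves: [97, 94, 33, 68, 98, 31]
Target new root: 673
Try each candidate change and compute the resulting root:
Candidate A: set leaf[1] = 88 -> leaves = [97, 88, 33, 68, 98, 31]
  L0: [97, 88, 33, 68, 98, 31]
  L1: h(97,88)=(97*31+88)%997=104 h(33,68)=(33*31+68)%997=94 h(98,31)=(98*31+31)%997=78 -> [104, 94, 78]
  L2: h(104,94)=(104*31+94)%997=327 h(78,78)=(78*31+78)%997=502 -> [327, 502]
  L3: h(327,502)=(327*31+502)%997=669 -> [669]
  root = 669 != target 673
Candidate B: set leaf[4] = 54 -> leaves = [97, 94, 33, 68, 54, 31]
  L0: [97, 94, 33, 68, 54, 31]
  L1: h(97,94)=(97*31+94)%997=110 h(33,68)=(33*31+68)%997=94 h(54,31)=(54*31+31)%997=708 -> [110, 94, 708]
  L2: h(110,94)=(110*31+94)%997=513 h(708,708)=(708*31+708)%997=722 -> [513, 722]
  L3: h(513,722)=(513*31+722)%997=673 -> [673]
  root = 673 == target 673  ** MATCH **
Candidate C: set leaf[3] = 51 -> leaves = [97, 94, 33, 51, 98, 31]
  L0: [97, 94, 33, 51, 98, 31]
  L1: h(97,94)=(97*31+94)%997=110 h(33,51)=(33*31+51)%997=77 h(98,31)=(98*31+31)%997=78 -> [110, 77, 78]
  L2: h(110,77)=(110*31+77)%997=496 h(78,78)=(78*31+78)%997=502 -> [496, 502]
  L3: h(496,502)=(496*31+502)%997=923 -> [923]
  root = 923 != target 673
Candidate D: set leaf[5] = 95 -> leaves = [97, 94, 33, 68, 98, 95]
  L0: [97, 94, 33, 68, 98, 95]
  L1: h(97,94)=(97*31+94)%997=110 h(33,68)=(33*31+68)%997=94 h(98,95)=(98*31+95)%997=142 -> [110, 94, 142]
  L2: h(110,94)=(110*31+94)%997=513 h(142,142)=(142*31+142)%997=556 -> [513, 556]
  L3: h(513,556)=(513*31+556)%997=507 -> [507]
  root = 507 != target 673
Candidate B produces the target root.

Answer: B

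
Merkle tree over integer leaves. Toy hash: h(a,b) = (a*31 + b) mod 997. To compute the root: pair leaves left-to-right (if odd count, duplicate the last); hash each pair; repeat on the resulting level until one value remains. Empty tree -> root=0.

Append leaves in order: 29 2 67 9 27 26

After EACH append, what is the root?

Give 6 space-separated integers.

Answer: 29 901 165 107 58 26

Derivation:
After append 29 (leaves=[29]):
  L0: [29]
  root=29
After append 2 (leaves=[29, 2]):
  L0: [29, 2]
  L1: h(29,2)=(29*31+2)%997=901 -> [901]
  root=901
After append 67 (leaves=[29, 2, 67]):
  L0: [29, 2, 67]
  L1: h(29,2)=(29*31+2)%997=901 h(67,67)=(67*31+67)%997=150 -> [901, 150]
  L2: h(901,150)=(901*31+150)%997=165 -> [165]
  root=165
After append 9 (leaves=[29, 2, 67, 9]):
  L0: [29, 2, 67, 9]
  L1: h(29,2)=(29*31+2)%997=901 h(67,9)=(67*31+9)%997=92 -> [901, 92]
  L2: h(901,92)=(901*31+92)%997=107 -> [107]
  root=107
After append 27 (leaves=[29, 2, 67, 9, 27]):
  L0: [29, 2, 67, 9, 27]
  L1: h(29,2)=(29*31+2)%997=901 h(67,9)=(67*31+9)%997=92 h(27,27)=(27*31+27)%997=864 -> [901, 92, 864]
  L2: h(901,92)=(901*31+92)%997=107 h(864,864)=(864*31+864)%997=729 -> [107, 729]
  L3: h(107,729)=(107*31+729)%997=58 -> [58]
  root=58
After append 26 (leaves=[29, 2, 67, 9, 27, 26]):
  L0: [29, 2, 67, 9, 27, 26]
  L1: h(29,2)=(29*31+2)%997=901 h(67,9)=(67*31+9)%997=92 h(27,26)=(27*31+26)%997=863 -> [901, 92, 863]
  L2: h(901,92)=(901*31+92)%997=107 h(863,863)=(863*31+863)%997=697 -> [107, 697]
  L3: h(107,697)=(107*31+697)%997=26 -> [26]
  root=26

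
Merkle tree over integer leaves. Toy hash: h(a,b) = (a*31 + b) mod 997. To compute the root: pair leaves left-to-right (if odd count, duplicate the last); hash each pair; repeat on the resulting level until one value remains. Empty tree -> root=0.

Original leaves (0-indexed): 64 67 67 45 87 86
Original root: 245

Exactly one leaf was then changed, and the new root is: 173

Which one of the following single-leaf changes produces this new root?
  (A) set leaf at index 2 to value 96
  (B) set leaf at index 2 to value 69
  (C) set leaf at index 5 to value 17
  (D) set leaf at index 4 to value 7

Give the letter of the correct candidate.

Answer: B

Derivation:
Original leaves: [64, 67, 67, 45, 87, 86]
Target new root: 173
Try each candidate change and compute the resulting root:
Candidate A: set leaf[2] = 96 -> leaves = [64, 67, 96, 45, 87, 86]
  L0: [64, 67, 96, 45, 87, 86]
  L1: h(64,67)=(64*31+67)%997=57 h(96,45)=(96*31+45)%997=30 h(87,86)=(87*31+86)%997=789 -> [57, 30, 789]
  L2: h(57,30)=(57*31+30)%997=800 h(789,789)=(789*31+789)%997=323 -> [800, 323]
  L3: h(800,323)=(800*31+323)%997=198 -> [198]
  root = 198 != target 173
Candidate B: set leaf[2] = 69 -> leaves = [64, 67, 69, 45, 87, 86]
  L0: [64, 67, 69, 45, 87, 86]
  L1: h(64,67)=(64*31+67)%997=57 h(69,45)=(69*31+45)%997=190 h(87,86)=(87*31+86)%997=789 -> [57, 190, 789]
  L2: h(57,190)=(57*31+190)%997=960 h(789,789)=(789*31+789)%997=323 -> [960, 323]
  L3: h(960,323)=(960*31+323)%997=173 -> [173]
  root = 173 == target 173  ** MATCH **
Candidate C: set leaf[5] = 17 -> leaves = [64, 67, 67, 45, 87, 17]
  L0: [64, 67, 67, 45, 87, 17]
  L1: h(64,67)=(64*31+67)%997=57 h(67,45)=(67*31+45)%997=128 h(87,17)=(87*31+17)%997=720 -> [57, 128, 720]
  L2: h(57,128)=(57*31+128)%997=898 h(720,720)=(720*31+720)%997=109 -> [898, 109]
  L3: h(898,109)=(898*31+109)%997=31 -> [31]
  root = 31 != target 173
Candidate D: set leaf[4] = 7 -> leaves = [64, 67, 67, 45, 7, 86]
  L0: [64, 67, 67, 45, 7, 86]
  L1: h(64,67)=(64*31+67)%997=57 h(67,45)=(67*31+45)%997=128 h(7,86)=(7*31+86)%997=303 -> [57, 128, 303]
  L2: h(57,128)=(57*31+128)%997=898 h(303,303)=(303*31+303)%997=723 -> [898, 723]
  L3: h(898,723)=(898*31+723)%997=645 -> [645]
  root = 645 != target 173
Candidate B produces the target root.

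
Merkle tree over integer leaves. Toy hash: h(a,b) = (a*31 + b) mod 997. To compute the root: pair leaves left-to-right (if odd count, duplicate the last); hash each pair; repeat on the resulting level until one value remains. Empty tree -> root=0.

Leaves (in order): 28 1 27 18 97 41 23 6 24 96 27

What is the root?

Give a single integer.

L0: [28, 1, 27, 18, 97, 41, 23, 6, 24, 96, 27]
L1: h(28,1)=(28*31+1)%997=869 h(27,18)=(27*31+18)%997=855 h(97,41)=(97*31+41)%997=57 h(23,6)=(23*31+6)%997=719 h(24,96)=(24*31+96)%997=840 h(27,27)=(27*31+27)%997=864 -> [869, 855, 57, 719, 840, 864]
L2: h(869,855)=(869*31+855)%997=875 h(57,719)=(57*31+719)%997=492 h(840,864)=(840*31+864)%997=982 -> [875, 492, 982]
L3: h(875,492)=(875*31+492)%997=698 h(982,982)=(982*31+982)%997=517 -> [698, 517]
L4: h(698,517)=(698*31+517)%997=221 -> [221]

Answer: 221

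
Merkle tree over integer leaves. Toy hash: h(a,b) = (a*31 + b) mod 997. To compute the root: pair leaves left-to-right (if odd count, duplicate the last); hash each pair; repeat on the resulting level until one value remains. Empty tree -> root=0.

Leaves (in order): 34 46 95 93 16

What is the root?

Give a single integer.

L0: [34, 46, 95, 93, 16]
L1: h(34,46)=(34*31+46)%997=103 h(95,93)=(95*31+93)%997=47 h(16,16)=(16*31+16)%997=512 -> [103, 47, 512]
L2: h(103,47)=(103*31+47)%997=249 h(512,512)=(512*31+512)%997=432 -> [249, 432]
L3: h(249,432)=(249*31+432)%997=175 -> [175]

Answer: 175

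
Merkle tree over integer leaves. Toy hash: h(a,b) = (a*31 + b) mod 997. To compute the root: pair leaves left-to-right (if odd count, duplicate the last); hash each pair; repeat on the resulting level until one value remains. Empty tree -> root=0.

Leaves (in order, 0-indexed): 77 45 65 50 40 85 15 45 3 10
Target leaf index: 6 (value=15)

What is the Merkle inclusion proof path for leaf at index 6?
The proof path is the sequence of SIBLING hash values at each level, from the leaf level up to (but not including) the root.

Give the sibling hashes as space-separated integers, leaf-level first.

L0 (leaves): [77, 45, 65, 50, 40, 85, 15, 45, 3, 10], target index=6
L1: h(77,45)=(77*31+45)%997=438 [pair 0] h(65,50)=(65*31+50)%997=71 [pair 1] h(40,85)=(40*31+85)%997=328 [pair 2] h(15,45)=(15*31+45)%997=510 [pair 3] h(3,10)=(3*31+10)%997=103 [pair 4] -> [438, 71, 328, 510, 103]
  Sibling for proof at L0: 45
L2: h(438,71)=(438*31+71)%997=688 [pair 0] h(328,510)=(328*31+510)%997=708 [pair 1] h(103,103)=(103*31+103)%997=305 [pair 2] -> [688, 708, 305]
  Sibling for proof at L1: 328
L3: h(688,708)=(688*31+708)%997=102 [pair 0] h(305,305)=(305*31+305)%997=787 [pair 1] -> [102, 787]
  Sibling for proof at L2: 688
L4: h(102,787)=(102*31+787)%997=958 [pair 0] -> [958]
  Sibling for proof at L3: 787
Root: 958
Proof path (sibling hashes from leaf to root): [45, 328, 688, 787]

Answer: 45 328 688 787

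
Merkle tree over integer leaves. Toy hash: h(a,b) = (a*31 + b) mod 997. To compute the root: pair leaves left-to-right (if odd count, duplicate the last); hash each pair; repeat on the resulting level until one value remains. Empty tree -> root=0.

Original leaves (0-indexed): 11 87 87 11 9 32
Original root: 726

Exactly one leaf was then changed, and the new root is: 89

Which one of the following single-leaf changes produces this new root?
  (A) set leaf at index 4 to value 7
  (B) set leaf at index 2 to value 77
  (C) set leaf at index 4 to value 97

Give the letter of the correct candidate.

Answer: B

Derivation:
Original leaves: [11, 87, 87, 11, 9, 32]
Target new root: 89
Try each candidate change and compute the resulting root:
Candidate A: set leaf[4] = 7 -> leaves = [11, 87, 87, 11, 7, 32]
  L0: [11, 87, 87, 11, 7, 32]
  L1: h(11,87)=(11*31+87)%997=428 h(87,11)=(87*31+11)%997=714 h(7,32)=(7*31+32)%997=249 -> [428, 714, 249]
  L2: h(428,714)=(428*31+714)%997=24 h(249,249)=(249*31+249)%997=989 -> [24, 989]
  L3: h(24,989)=(24*31+989)%997=736 -> [736]
  root = 736 != target 89
Candidate B: set leaf[2] = 77 -> leaves = [11, 87, 77, 11, 9, 32]
  L0: [11, 87, 77, 11, 9, 32]
  L1: h(11,87)=(11*31+87)%997=428 h(77,11)=(77*31+11)%997=404 h(9,32)=(9*31+32)%997=311 -> [428, 404, 311]
  L2: h(428,404)=(428*31+404)%997=711 h(311,311)=(311*31+311)%997=979 -> [711, 979]
  L3: h(711,979)=(711*31+979)%997=89 -> [89]
  root = 89 == target 89  ** MATCH **
Candidate C: set leaf[4] = 97 -> leaves = [11, 87, 87, 11, 97, 32]
  L0: [11, 87, 87, 11, 97, 32]
  L1: h(11,87)=(11*31+87)%997=428 h(87,11)=(87*31+11)%997=714 h(97,32)=(97*31+32)%997=48 -> [428, 714, 48]
  L2: h(428,714)=(428*31+714)%997=24 h(48,48)=(48*31+48)%997=539 -> [24, 539]
  L3: h(24,539)=(24*31+539)%997=286 -> [286]
  root = 286 != target 89
Candidate B produces the target root.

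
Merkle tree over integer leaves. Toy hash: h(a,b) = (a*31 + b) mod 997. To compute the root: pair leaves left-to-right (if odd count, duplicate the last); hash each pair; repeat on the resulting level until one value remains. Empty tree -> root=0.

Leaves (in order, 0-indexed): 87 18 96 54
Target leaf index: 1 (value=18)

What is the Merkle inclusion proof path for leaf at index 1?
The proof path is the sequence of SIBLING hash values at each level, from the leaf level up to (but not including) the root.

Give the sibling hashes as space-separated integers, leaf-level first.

L0 (leaves): [87, 18, 96, 54], target index=1
L1: h(87,18)=(87*31+18)%997=721 [pair 0] h(96,54)=(96*31+54)%997=39 [pair 1] -> [721, 39]
  Sibling for proof at L0: 87
L2: h(721,39)=(721*31+39)%997=456 [pair 0] -> [456]
  Sibling for proof at L1: 39
Root: 456
Proof path (sibling hashes from leaf to root): [87, 39]

Answer: 87 39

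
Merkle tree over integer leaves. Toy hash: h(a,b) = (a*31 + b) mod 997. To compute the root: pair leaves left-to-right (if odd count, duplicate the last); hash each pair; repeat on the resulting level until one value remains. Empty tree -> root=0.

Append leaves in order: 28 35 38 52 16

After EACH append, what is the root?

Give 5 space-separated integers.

After append 28 (leaves=[28]):
  L0: [28]
  root=28
After append 35 (leaves=[28, 35]):
  L0: [28, 35]
  L1: h(28,35)=(28*31+35)%997=903 -> [903]
  root=903
After append 38 (leaves=[28, 35, 38]):
  L0: [28, 35, 38]
  L1: h(28,35)=(28*31+35)%997=903 h(38,38)=(38*31+38)%997=219 -> [903, 219]
  L2: h(903,219)=(903*31+219)%997=296 -> [296]
  root=296
After append 52 (leaves=[28, 35, 38, 52]):
  L0: [28, 35, 38, 52]
  L1: h(28,35)=(28*31+35)%997=903 h(38,52)=(38*31+52)%997=233 -> [903, 233]
  L2: h(903,233)=(903*31+233)%997=310 -> [310]
  root=310
After append 16 (leaves=[28, 35, 38, 52, 16]):
  L0: [28, 35, 38, 52, 16]
  L1: h(28,35)=(28*31+35)%997=903 h(38,52)=(38*31+52)%997=233 h(16,16)=(16*31+16)%997=512 -> [903, 233, 512]
  L2: h(903,233)=(903*31+233)%997=310 h(512,512)=(512*31+512)%997=432 -> [310, 432]
  L3: h(310,432)=(310*31+432)%997=72 -> [72]
  root=72

Answer: 28 903 296 310 72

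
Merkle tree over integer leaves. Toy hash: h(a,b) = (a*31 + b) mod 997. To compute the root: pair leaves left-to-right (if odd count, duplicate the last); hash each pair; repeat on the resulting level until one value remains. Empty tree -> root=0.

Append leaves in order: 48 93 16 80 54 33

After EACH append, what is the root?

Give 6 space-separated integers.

After append 48 (leaves=[48]):
  L0: [48]
  root=48
After append 93 (leaves=[48, 93]):
  L0: [48, 93]
  L1: h(48,93)=(48*31+93)%997=584 -> [584]
  root=584
After append 16 (leaves=[48, 93, 16]):
  L0: [48, 93, 16]
  L1: h(48,93)=(48*31+93)%997=584 h(16,16)=(16*31+16)%997=512 -> [584, 512]
  L2: h(584,512)=(584*31+512)%997=670 -> [670]
  root=670
After append 80 (leaves=[48, 93, 16, 80]):
  L0: [48, 93, 16, 80]
  L1: h(48,93)=(48*31+93)%997=584 h(16,80)=(16*31+80)%997=576 -> [584, 576]
  L2: h(584,576)=(584*31+576)%997=734 -> [734]
  root=734
After append 54 (leaves=[48, 93, 16, 80, 54]):
  L0: [48, 93, 16, 80, 54]
  L1: h(48,93)=(48*31+93)%997=584 h(16,80)=(16*31+80)%997=576 h(54,54)=(54*31+54)%997=731 -> [584, 576, 731]
  L2: h(584,576)=(584*31+576)%997=734 h(731,731)=(731*31+731)%997=461 -> [734, 461]
  L3: h(734,461)=(734*31+461)%997=284 -> [284]
  root=284
After append 33 (leaves=[48, 93, 16, 80, 54, 33]):
  L0: [48, 93, 16, 80, 54, 33]
  L1: h(48,93)=(48*31+93)%997=584 h(16,80)=(16*31+80)%997=576 h(54,33)=(54*31+33)%997=710 -> [584, 576, 710]
  L2: h(584,576)=(584*31+576)%997=734 h(710,710)=(710*31+710)%997=786 -> [734, 786]
  L3: h(734,786)=(734*31+786)%997=609 -> [609]
  root=609

Answer: 48 584 670 734 284 609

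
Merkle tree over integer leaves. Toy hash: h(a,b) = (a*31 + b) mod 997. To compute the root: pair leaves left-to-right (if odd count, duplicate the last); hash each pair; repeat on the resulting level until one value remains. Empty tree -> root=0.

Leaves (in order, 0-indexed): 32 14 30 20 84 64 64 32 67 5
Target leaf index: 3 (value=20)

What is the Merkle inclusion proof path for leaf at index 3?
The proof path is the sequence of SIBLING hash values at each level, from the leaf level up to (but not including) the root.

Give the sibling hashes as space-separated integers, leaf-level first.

L0 (leaves): [32, 14, 30, 20, 84, 64, 64, 32, 67, 5], target index=3
L1: h(32,14)=(32*31+14)%997=9 [pair 0] h(30,20)=(30*31+20)%997=950 [pair 1] h(84,64)=(84*31+64)%997=674 [pair 2] h(64,32)=(64*31+32)%997=22 [pair 3] h(67,5)=(67*31+5)%997=88 [pair 4] -> [9, 950, 674, 22, 88]
  Sibling for proof at L0: 30
L2: h(9,950)=(9*31+950)%997=232 [pair 0] h(674,22)=(674*31+22)%997=976 [pair 1] h(88,88)=(88*31+88)%997=822 [pair 2] -> [232, 976, 822]
  Sibling for proof at L1: 9
L3: h(232,976)=(232*31+976)%997=192 [pair 0] h(822,822)=(822*31+822)%997=382 [pair 1] -> [192, 382]
  Sibling for proof at L2: 976
L4: h(192,382)=(192*31+382)%997=352 [pair 0] -> [352]
  Sibling for proof at L3: 382
Root: 352
Proof path (sibling hashes from leaf to root): [30, 9, 976, 382]

Answer: 30 9 976 382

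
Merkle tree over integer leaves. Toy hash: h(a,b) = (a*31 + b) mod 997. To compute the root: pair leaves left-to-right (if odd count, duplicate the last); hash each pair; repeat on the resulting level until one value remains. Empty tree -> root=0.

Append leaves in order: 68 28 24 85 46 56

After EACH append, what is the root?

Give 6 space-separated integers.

After append 68 (leaves=[68]):
  L0: [68]
  root=68
After append 28 (leaves=[68, 28]):
  L0: [68, 28]
  L1: h(68,28)=(68*31+28)%997=142 -> [142]
  root=142
After append 24 (leaves=[68, 28, 24]):
  L0: [68, 28, 24]
  L1: h(68,28)=(68*31+28)%997=142 h(24,24)=(24*31+24)%997=768 -> [142, 768]
  L2: h(142,768)=(142*31+768)%997=185 -> [185]
  root=185
After append 85 (leaves=[68, 28, 24, 85]):
  L0: [68, 28, 24, 85]
  L1: h(68,28)=(68*31+28)%997=142 h(24,85)=(24*31+85)%997=829 -> [142, 829]
  L2: h(142,829)=(142*31+829)%997=246 -> [246]
  root=246
After append 46 (leaves=[68, 28, 24, 85, 46]):
  L0: [68, 28, 24, 85, 46]
  L1: h(68,28)=(68*31+28)%997=142 h(24,85)=(24*31+85)%997=829 h(46,46)=(46*31+46)%997=475 -> [142, 829, 475]
  L2: h(142,829)=(142*31+829)%997=246 h(475,475)=(475*31+475)%997=245 -> [246, 245]
  L3: h(246,245)=(246*31+245)%997=892 -> [892]
  root=892
After append 56 (leaves=[68, 28, 24, 85, 46, 56]):
  L0: [68, 28, 24, 85, 46, 56]
  L1: h(68,28)=(68*31+28)%997=142 h(24,85)=(24*31+85)%997=829 h(46,56)=(46*31+56)%997=485 -> [142, 829, 485]
  L2: h(142,829)=(142*31+829)%997=246 h(485,485)=(485*31+485)%997=565 -> [246, 565]
  L3: h(246,565)=(246*31+565)%997=215 -> [215]
  root=215

Answer: 68 142 185 246 892 215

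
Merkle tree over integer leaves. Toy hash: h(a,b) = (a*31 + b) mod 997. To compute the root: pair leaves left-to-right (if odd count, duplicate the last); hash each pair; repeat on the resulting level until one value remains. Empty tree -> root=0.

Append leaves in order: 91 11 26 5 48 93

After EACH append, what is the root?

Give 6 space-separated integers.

Answer: 91 838 888 867 257 700

Derivation:
After append 91 (leaves=[91]):
  L0: [91]
  root=91
After append 11 (leaves=[91, 11]):
  L0: [91, 11]
  L1: h(91,11)=(91*31+11)%997=838 -> [838]
  root=838
After append 26 (leaves=[91, 11, 26]):
  L0: [91, 11, 26]
  L1: h(91,11)=(91*31+11)%997=838 h(26,26)=(26*31+26)%997=832 -> [838, 832]
  L2: h(838,832)=(838*31+832)%997=888 -> [888]
  root=888
After append 5 (leaves=[91, 11, 26, 5]):
  L0: [91, 11, 26, 5]
  L1: h(91,11)=(91*31+11)%997=838 h(26,5)=(26*31+5)%997=811 -> [838, 811]
  L2: h(838,811)=(838*31+811)%997=867 -> [867]
  root=867
After append 48 (leaves=[91, 11, 26, 5, 48]):
  L0: [91, 11, 26, 5, 48]
  L1: h(91,11)=(91*31+11)%997=838 h(26,5)=(26*31+5)%997=811 h(48,48)=(48*31+48)%997=539 -> [838, 811, 539]
  L2: h(838,811)=(838*31+811)%997=867 h(539,539)=(539*31+539)%997=299 -> [867, 299]
  L3: h(867,299)=(867*31+299)%997=257 -> [257]
  root=257
After append 93 (leaves=[91, 11, 26, 5, 48, 93]):
  L0: [91, 11, 26, 5, 48, 93]
  L1: h(91,11)=(91*31+11)%997=838 h(26,5)=(26*31+5)%997=811 h(48,93)=(48*31+93)%997=584 -> [838, 811, 584]
  L2: h(838,811)=(838*31+811)%997=867 h(584,584)=(584*31+584)%997=742 -> [867, 742]
  L3: h(867,742)=(867*31+742)%997=700 -> [700]
  root=700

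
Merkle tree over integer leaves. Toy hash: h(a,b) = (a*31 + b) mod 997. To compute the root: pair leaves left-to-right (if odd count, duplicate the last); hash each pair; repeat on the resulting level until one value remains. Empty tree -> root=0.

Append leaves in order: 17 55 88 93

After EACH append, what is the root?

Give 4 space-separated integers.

Answer: 17 582 918 923

Derivation:
After append 17 (leaves=[17]):
  L0: [17]
  root=17
After append 55 (leaves=[17, 55]):
  L0: [17, 55]
  L1: h(17,55)=(17*31+55)%997=582 -> [582]
  root=582
After append 88 (leaves=[17, 55, 88]):
  L0: [17, 55, 88]
  L1: h(17,55)=(17*31+55)%997=582 h(88,88)=(88*31+88)%997=822 -> [582, 822]
  L2: h(582,822)=(582*31+822)%997=918 -> [918]
  root=918
After append 93 (leaves=[17, 55, 88, 93]):
  L0: [17, 55, 88, 93]
  L1: h(17,55)=(17*31+55)%997=582 h(88,93)=(88*31+93)%997=827 -> [582, 827]
  L2: h(582,827)=(582*31+827)%997=923 -> [923]
  root=923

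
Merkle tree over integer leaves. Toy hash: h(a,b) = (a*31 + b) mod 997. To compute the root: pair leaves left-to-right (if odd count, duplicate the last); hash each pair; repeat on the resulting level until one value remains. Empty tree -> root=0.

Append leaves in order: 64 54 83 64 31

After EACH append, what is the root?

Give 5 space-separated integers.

After append 64 (leaves=[64]):
  L0: [64]
  root=64
After append 54 (leaves=[64, 54]):
  L0: [64, 54]
  L1: h(64,54)=(64*31+54)%997=44 -> [44]
  root=44
After append 83 (leaves=[64, 54, 83]):
  L0: [64, 54, 83]
  L1: h(64,54)=(64*31+54)%997=44 h(83,83)=(83*31+83)%997=662 -> [44, 662]
  L2: h(44,662)=(44*31+662)%997=32 -> [32]
  root=32
After append 64 (leaves=[64, 54, 83, 64]):
  L0: [64, 54, 83, 64]
  L1: h(64,54)=(64*31+54)%997=44 h(83,64)=(83*31+64)%997=643 -> [44, 643]
  L2: h(44,643)=(44*31+643)%997=13 -> [13]
  root=13
After append 31 (leaves=[64, 54, 83, 64, 31]):
  L0: [64, 54, 83, 64, 31]
  L1: h(64,54)=(64*31+54)%997=44 h(83,64)=(83*31+64)%997=643 h(31,31)=(31*31+31)%997=992 -> [44, 643, 992]
  L2: h(44,643)=(44*31+643)%997=13 h(992,992)=(992*31+992)%997=837 -> [13, 837]
  L3: h(13,837)=(13*31+837)%997=243 -> [243]
  root=243

Answer: 64 44 32 13 243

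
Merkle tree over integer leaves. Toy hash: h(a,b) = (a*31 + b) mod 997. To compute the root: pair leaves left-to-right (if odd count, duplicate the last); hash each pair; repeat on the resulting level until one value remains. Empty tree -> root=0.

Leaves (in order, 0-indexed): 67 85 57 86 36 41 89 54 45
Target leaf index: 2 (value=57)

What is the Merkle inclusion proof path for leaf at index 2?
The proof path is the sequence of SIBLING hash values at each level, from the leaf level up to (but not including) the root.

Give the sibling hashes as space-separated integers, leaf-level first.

Answer: 86 168 794 994

Derivation:
L0 (leaves): [67, 85, 57, 86, 36, 41, 89, 54, 45], target index=2
L1: h(67,85)=(67*31+85)%997=168 [pair 0] h(57,86)=(57*31+86)%997=856 [pair 1] h(36,41)=(36*31+41)%997=160 [pair 2] h(89,54)=(89*31+54)%997=819 [pair 3] h(45,45)=(45*31+45)%997=443 [pair 4] -> [168, 856, 160, 819, 443]
  Sibling for proof at L0: 86
L2: h(168,856)=(168*31+856)%997=82 [pair 0] h(160,819)=(160*31+819)%997=794 [pair 1] h(443,443)=(443*31+443)%997=218 [pair 2] -> [82, 794, 218]
  Sibling for proof at L1: 168
L3: h(82,794)=(82*31+794)%997=345 [pair 0] h(218,218)=(218*31+218)%997=994 [pair 1] -> [345, 994]
  Sibling for proof at L2: 794
L4: h(345,994)=(345*31+994)%997=722 [pair 0] -> [722]
  Sibling for proof at L3: 994
Root: 722
Proof path (sibling hashes from leaf to root): [86, 168, 794, 994]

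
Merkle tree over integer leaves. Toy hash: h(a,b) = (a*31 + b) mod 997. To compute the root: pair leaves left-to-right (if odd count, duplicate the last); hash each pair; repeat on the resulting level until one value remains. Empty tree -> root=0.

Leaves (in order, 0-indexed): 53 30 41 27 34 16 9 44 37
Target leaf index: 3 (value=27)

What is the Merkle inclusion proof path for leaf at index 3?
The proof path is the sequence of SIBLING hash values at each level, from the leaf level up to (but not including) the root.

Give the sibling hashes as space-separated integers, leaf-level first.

L0 (leaves): [53, 30, 41, 27, 34, 16, 9, 44, 37], target index=3
L1: h(53,30)=(53*31+30)%997=676 [pair 0] h(41,27)=(41*31+27)%997=301 [pair 1] h(34,16)=(34*31+16)%997=73 [pair 2] h(9,44)=(9*31+44)%997=323 [pair 3] h(37,37)=(37*31+37)%997=187 [pair 4] -> [676, 301, 73, 323, 187]
  Sibling for proof at L0: 41
L2: h(676,301)=(676*31+301)%997=320 [pair 0] h(73,323)=(73*31+323)%997=592 [pair 1] h(187,187)=(187*31+187)%997=2 [pair 2] -> [320, 592, 2]
  Sibling for proof at L1: 676
L3: h(320,592)=(320*31+592)%997=542 [pair 0] h(2,2)=(2*31+2)%997=64 [pair 1] -> [542, 64]
  Sibling for proof at L2: 592
L4: h(542,64)=(542*31+64)%997=914 [pair 0] -> [914]
  Sibling for proof at L3: 64
Root: 914
Proof path (sibling hashes from leaf to root): [41, 676, 592, 64]

Answer: 41 676 592 64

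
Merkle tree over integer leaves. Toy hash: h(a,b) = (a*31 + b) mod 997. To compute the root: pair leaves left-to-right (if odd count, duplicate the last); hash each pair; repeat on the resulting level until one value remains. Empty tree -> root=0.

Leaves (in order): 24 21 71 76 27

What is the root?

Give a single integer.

Answer: 905

Derivation:
L0: [24, 21, 71, 76, 27]
L1: h(24,21)=(24*31+21)%997=765 h(71,76)=(71*31+76)%997=283 h(27,27)=(27*31+27)%997=864 -> [765, 283, 864]
L2: h(765,283)=(765*31+283)%997=70 h(864,864)=(864*31+864)%997=729 -> [70, 729]
L3: h(70,729)=(70*31+729)%997=905 -> [905]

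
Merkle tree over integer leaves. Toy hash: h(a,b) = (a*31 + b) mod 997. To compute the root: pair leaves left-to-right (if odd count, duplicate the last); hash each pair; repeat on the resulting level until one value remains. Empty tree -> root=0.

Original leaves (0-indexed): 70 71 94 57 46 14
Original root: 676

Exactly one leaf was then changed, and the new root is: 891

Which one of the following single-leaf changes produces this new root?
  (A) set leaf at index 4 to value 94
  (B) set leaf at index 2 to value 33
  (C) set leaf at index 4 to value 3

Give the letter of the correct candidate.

Answer: C

Derivation:
Original leaves: [70, 71, 94, 57, 46, 14]
Target new root: 891
Try each candidate change and compute the resulting root:
Candidate A: set leaf[4] = 94 -> leaves = [70, 71, 94, 57, 94, 14]
  L0: [70, 71, 94, 57, 94, 14]
  L1: h(70,71)=(70*31+71)%997=247 h(94,57)=(94*31+57)%997=977 h(94,14)=(94*31+14)%997=934 -> [247, 977, 934]
  L2: h(247,977)=(247*31+977)%997=658 h(934,934)=(934*31+934)%997=975 -> [658, 975]
  L3: h(658,975)=(658*31+975)%997=436 -> [436]
  root = 436 != target 891
Candidate B: set leaf[2] = 33 -> leaves = [70, 71, 33, 57, 46, 14]
  L0: [70, 71, 33, 57, 46, 14]
  L1: h(70,71)=(70*31+71)%997=247 h(33,57)=(33*31+57)%997=83 h(46,14)=(46*31+14)%997=443 -> [247, 83, 443]
  L2: h(247,83)=(247*31+83)%997=761 h(443,443)=(443*31+443)%997=218 -> [761, 218]
  L3: h(761,218)=(761*31+218)%997=878 -> [878]
  root = 878 != target 891
Candidate C: set leaf[4] = 3 -> leaves = [70, 71, 94, 57, 3, 14]
  L0: [70, 71, 94, 57, 3, 14]
  L1: h(70,71)=(70*31+71)%997=247 h(94,57)=(94*31+57)%997=977 h(3,14)=(3*31+14)%997=107 -> [247, 977, 107]
  L2: h(247,977)=(247*31+977)%997=658 h(107,107)=(107*31+107)%997=433 -> [658, 433]
  L3: h(658,433)=(658*31+433)%997=891 -> [891]
  root = 891 == target 891  ** MATCH **
Candidate C produces the target root.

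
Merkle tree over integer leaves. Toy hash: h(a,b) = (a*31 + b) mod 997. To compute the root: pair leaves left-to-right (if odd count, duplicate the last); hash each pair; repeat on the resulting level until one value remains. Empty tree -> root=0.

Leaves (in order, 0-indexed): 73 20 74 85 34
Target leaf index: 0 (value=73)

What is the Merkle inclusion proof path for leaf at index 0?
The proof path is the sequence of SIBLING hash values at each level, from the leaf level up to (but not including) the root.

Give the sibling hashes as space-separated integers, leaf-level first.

L0 (leaves): [73, 20, 74, 85, 34], target index=0
L1: h(73,20)=(73*31+20)%997=289 [pair 0] h(74,85)=(74*31+85)%997=385 [pair 1] h(34,34)=(34*31+34)%997=91 [pair 2] -> [289, 385, 91]
  Sibling for proof at L0: 20
L2: h(289,385)=(289*31+385)%997=371 [pair 0] h(91,91)=(91*31+91)%997=918 [pair 1] -> [371, 918]
  Sibling for proof at L1: 385
L3: h(371,918)=(371*31+918)%997=455 [pair 0] -> [455]
  Sibling for proof at L2: 918
Root: 455
Proof path (sibling hashes from leaf to root): [20, 385, 918]

Answer: 20 385 918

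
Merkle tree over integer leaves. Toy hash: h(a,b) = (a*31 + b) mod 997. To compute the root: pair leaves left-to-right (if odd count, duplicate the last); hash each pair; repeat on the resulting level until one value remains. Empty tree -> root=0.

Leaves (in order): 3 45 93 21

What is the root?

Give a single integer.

Answer: 203

Derivation:
L0: [3, 45, 93, 21]
L1: h(3,45)=(3*31+45)%997=138 h(93,21)=(93*31+21)%997=910 -> [138, 910]
L2: h(138,910)=(138*31+910)%997=203 -> [203]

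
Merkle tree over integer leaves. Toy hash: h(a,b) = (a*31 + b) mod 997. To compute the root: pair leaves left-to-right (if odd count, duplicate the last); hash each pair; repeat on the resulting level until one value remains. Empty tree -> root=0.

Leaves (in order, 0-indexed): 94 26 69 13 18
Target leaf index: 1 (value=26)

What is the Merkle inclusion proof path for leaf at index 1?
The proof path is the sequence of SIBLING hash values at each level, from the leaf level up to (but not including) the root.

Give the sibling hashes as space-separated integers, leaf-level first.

L0 (leaves): [94, 26, 69, 13, 18], target index=1
L1: h(94,26)=(94*31+26)%997=946 [pair 0] h(69,13)=(69*31+13)%997=158 [pair 1] h(18,18)=(18*31+18)%997=576 [pair 2] -> [946, 158, 576]
  Sibling for proof at L0: 94
L2: h(946,158)=(946*31+158)%997=571 [pair 0] h(576,576)=(576*31+576)%997=486 [pair 1] -> [571, 486]
  Sibling for proof at L1: 158
L3: h(571,486)=(571*31+486)%997=241 [pair 0] -> [241]
  Sibling for proof at L2: 486
Root: 241
Proof path (sibling hashes from leaf to root): [94, 158, 486]

Answer: 94 158 486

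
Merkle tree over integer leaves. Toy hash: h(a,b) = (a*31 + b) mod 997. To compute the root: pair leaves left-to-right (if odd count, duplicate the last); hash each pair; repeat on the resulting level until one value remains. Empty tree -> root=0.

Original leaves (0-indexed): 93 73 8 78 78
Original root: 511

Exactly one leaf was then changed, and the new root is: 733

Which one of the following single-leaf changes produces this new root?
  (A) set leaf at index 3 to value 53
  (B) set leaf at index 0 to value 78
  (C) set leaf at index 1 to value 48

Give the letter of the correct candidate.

Answer: A

Derivation:
Original leaves: [93, 73, 8, 78, 78]
Target new root: 733
Try each candidate change and compute the resulting root:
Candidate A: set leaf[3] = 53 -> leaves = [93, 73, 8, 53, 78]
  L0: [93, 73, 8, 53, 78]
  L1: h(93,73)=(93*31+73)%997=962 h(8,53)=(8*31+53)%997=301 h(78,78)=(78*31+78)%997=502 -> [962, 301, 502]
  L2: h(962,301)=(962*31+301)%997=213 h(502,502)=(502*31+502)%997=112 -> [213, 112]
  L3: h(213,112)=(213*31+112)%997=733 -> [733]
  root = 733 == target 733  ** MATCH **
Candidate B: set leaf[0] = 78 -> leaves = [78, 73, 8, 78, 78]
  L0: [78, 73, 8, 78, 78]
  L1: h(78,73)=(78*31+73)%997=497 h(8,78)=(8*31+78)%997=326 h(78,78)=(78*31+78)%997=502 -> [497, 326, 502]
  L2: h(497,326)=(497*31+326)%997=778 h(502,502)=(502*31+502)%997=112 -> [778, 112]
  L3: h(778,112)=(778*31+112)%997=302 -> [302]
  root = 302 != target 733
Candidate C: set leaf[1] = 48 -> leaves = [93, 48, 8, 78, 78]
  L0: [93, 48, 8, 78, 78]
  L1: h(93,48)=(93*31+48)%997=937 h(8,78)=(8*31+78)%997=326 h(78,78)=(78*31+78)%997=502 -> [937, 326, 502]
  L2: h(937,326)=(937*31+326)%997=460 h(502,502)=(502*31+502)%997=112 -> [460, 112]
  L3: h(460,112)=(460*31+112)%997=414 -> [414]
  root = 414 != target 733
Candidate A produces the target root.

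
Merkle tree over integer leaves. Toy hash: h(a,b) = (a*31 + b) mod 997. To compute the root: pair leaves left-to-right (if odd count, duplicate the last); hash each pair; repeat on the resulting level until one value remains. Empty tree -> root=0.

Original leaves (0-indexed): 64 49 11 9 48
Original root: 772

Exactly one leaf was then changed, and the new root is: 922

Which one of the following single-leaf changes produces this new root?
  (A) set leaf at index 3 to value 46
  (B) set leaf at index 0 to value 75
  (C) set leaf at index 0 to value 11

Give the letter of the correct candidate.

Answer: A

Derivation:
Original leaves: [64, 49, 11, 9, 48]
Target new root: 922
Try each candidate change and compute the resulting root:
Candidate A: set leaf[3] = 46 -> leaves = [64, 49, 11, 46, 48]
  L0: [64, 49, 11, 46, 48]
  L1: h(64,49)=(64*31+49)%997=39 h(11,46)=(11*31+46)%997=387 h(48,48)=(48*31+48)%997=539 -> [39, 387, 539]
  L2: h(39,387)=(39*31+387)%997=599 h(539,539)=(539*31+539)%997=299 -> [599, 299]
  L3: h(599,299)=(599*31+299)%997=922 -> [922]
  root = 922 == target 922  ** MATCH **
Candidate B: set leaf[0] = 75 -> leaves = [75, 49, 11, 9, 48]
  L0: [75, 49, 11, 9, 48]
  L1: h(75,49)=(75*31+49)%997=380 h(11,9)=(11*31+9)%997=350 h(48,48)=(48*31+48)%997=539 -> [380, 350, 539]
  L2: h(380,350)=(380*31+350)%997=166 h(539,539)=(539*31+539)%997=299 -> [166, 299]
  L3: h(166,299)=(166*31+299)%997=460 -> [460]
  root = 460 != target 922
Candidate C: set leaf[0] = 11 -> leaves = [11, 49, 11, 9, 48]
  L0: [11, 49, 11, 9, 48]
  L1: h(11,49)=(11*31+49)%997=390 h(11,9)=(11*31+9)%997=350 h(48,48)=(48*31+48)%997=539 -> [390, 350, 539]
  L2: h(390,350)=(390*31+350)%997=476 h(539,539)=(539*31+539)%997=299 -> [476, 299]
  L3: h(476,299)=(476*31+299)%997=100 -> [100]
  root = 100 != target 922
Candidate A produces the target root.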